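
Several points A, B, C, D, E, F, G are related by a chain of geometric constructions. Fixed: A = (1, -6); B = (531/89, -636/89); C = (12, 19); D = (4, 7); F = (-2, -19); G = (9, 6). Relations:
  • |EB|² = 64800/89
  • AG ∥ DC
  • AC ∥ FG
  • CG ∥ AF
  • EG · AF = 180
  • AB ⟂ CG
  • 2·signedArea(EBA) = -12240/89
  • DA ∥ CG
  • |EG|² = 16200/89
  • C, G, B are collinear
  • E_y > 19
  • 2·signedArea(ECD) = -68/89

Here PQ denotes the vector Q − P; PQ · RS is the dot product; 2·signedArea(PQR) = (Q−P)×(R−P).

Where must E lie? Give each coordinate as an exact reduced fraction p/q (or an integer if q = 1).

E = (1071/89, 1704/89)

1. E_x = 1071/89  [2·signedArea(EBA) = -12240/89 ∩ 2·signedArea(ECD) = -68/89]
2. E_y = 1704/89  [2·signedArea(EBA) = -12240/89 ∩ 2·signedArea(ECD) = -68/89]
   → E = (1071/89, 1704/89)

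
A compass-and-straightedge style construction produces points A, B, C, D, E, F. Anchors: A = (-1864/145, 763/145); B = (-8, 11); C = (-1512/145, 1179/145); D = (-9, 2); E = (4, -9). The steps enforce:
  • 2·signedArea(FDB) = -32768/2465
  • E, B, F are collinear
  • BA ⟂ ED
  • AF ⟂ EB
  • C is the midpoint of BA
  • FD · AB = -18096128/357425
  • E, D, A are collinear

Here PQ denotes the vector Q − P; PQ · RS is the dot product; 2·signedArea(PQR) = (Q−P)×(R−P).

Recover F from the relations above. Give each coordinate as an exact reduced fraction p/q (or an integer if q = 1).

F = (-16648/2465, 4399/493)

1. F_x = -16648/2465  [E, B, F are collinear ∩ AF ⟂ EB]
2. F_y = 4399/493  [E, B, F are collinear ∩ AF ⟂ EB]
   → F = (-16648/2465, 4399/493)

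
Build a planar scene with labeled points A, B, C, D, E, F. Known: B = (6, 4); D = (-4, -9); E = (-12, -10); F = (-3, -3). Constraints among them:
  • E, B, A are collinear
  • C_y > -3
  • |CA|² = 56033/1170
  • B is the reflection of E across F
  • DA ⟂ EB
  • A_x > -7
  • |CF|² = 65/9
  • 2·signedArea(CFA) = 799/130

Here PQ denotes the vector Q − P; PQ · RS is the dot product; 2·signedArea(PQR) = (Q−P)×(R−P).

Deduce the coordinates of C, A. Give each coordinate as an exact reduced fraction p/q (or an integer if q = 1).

A = (-849/130, -747/130)
C = (-1/3, -8/3)

1. A_x = -849/130  [E, B, A are collinear ∩ DA ⟂ EB]
2. A_y = -747/130  [E, B, A are collinear ∩ DA ⟂ EB]
   → A = (-849/130, -747/130)
3. C_x = -1/3  [line 357/130·x + -459/130·y + -17/2 = 0 ∩ |CA|² = 56033/1170]
4. C_y = -8/3  [line 357/130·x + -459/130·y + -17/2 = 0 ∩ |CA|² = 56033/1170]
   → C = (-1/3, -8/3)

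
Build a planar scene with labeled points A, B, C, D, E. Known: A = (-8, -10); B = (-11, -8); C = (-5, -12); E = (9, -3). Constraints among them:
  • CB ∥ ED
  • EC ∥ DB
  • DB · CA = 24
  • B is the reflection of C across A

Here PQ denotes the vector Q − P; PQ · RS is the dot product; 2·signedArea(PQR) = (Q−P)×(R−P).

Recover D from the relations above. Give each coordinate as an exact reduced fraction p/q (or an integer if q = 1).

1. D_x = 3  [EC ∥ DB ∩ CB ∥ ED]
2. D_y = 1  [EC ∥ DB ∩ CB ∥ ED]
   → D = (3, 1)

D = (3, 1)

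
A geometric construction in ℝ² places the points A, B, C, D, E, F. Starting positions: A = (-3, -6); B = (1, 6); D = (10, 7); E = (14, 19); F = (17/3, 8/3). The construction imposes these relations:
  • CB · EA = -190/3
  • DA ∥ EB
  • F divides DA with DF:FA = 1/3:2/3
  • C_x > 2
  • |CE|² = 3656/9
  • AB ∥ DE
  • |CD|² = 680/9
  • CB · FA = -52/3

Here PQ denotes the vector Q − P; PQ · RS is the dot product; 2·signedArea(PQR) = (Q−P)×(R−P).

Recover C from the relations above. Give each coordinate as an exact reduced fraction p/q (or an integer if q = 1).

C = (8/3, 7/3)

1. C_x = 8/3  [CB · EA = -190/3 ∩ CB · FA = -52/3]
2. C_y = 7/3  [CB · EA = -190/3 ∩ CB · FA = -52/3]
   → C = (8/3, 7/3)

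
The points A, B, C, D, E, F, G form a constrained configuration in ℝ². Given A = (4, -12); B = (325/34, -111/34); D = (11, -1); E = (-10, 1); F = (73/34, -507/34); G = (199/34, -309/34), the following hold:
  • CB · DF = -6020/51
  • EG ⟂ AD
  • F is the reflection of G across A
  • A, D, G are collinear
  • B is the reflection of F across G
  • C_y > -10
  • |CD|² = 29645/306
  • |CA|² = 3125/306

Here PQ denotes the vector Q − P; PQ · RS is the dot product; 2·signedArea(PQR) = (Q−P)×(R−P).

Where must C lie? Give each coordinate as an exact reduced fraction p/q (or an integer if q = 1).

C = (583/102, -949/102)

1. C_x = 583/102  [line 301/34·x + 473/34·y + 473/6 = 0 ∩ |CD|² = 29645/306]
2. C_y = -949/102  [line 301/34·x + 473/34·y + 473/6 = 0 ∩ |CD|² = 29645/306]
   → C = (583/102, -949/102)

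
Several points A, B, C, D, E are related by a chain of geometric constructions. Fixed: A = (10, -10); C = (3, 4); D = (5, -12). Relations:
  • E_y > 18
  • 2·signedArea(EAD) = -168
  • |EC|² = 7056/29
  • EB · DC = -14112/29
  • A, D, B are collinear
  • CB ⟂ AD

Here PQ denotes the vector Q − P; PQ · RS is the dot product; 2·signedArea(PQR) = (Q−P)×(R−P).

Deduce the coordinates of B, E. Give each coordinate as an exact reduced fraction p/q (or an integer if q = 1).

B = (255/29, -304/29)
E = (-81/29, 536/29)

1. B_x = 255/29  [A, D, B are collinear ∩ CB ⟂ AD]
2. B_y = -304/29  [A, D, B are collinear ∩ CB ⟂ AD]
   → B = (255/29, -304/29)
3. E_x = -81/29  [EB · DC = -14112/29 ∩ 2·signedArea(EAD) = -168]
4. E_y = 536/29  [EB · DC = -14112/29 ∩ 2·signedArea(EAD) = -168]
   → E = (-81/29, 536/29)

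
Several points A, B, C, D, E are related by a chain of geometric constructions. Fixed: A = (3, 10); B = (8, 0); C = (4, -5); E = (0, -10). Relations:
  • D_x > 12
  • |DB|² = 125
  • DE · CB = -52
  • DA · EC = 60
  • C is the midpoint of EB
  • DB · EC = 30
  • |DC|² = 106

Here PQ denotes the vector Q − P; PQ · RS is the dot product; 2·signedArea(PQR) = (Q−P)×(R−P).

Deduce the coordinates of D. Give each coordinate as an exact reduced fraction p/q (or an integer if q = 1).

D = (13, -10)

1. D_x = 13  [line -4·x + -5·y + 2 = 0 ∩ |DB|² = 125]
2. D_y = -10  [line -4·x + -5·y + 2 = 0 ∩ |DB|² = 125]
   → D = (13, -10)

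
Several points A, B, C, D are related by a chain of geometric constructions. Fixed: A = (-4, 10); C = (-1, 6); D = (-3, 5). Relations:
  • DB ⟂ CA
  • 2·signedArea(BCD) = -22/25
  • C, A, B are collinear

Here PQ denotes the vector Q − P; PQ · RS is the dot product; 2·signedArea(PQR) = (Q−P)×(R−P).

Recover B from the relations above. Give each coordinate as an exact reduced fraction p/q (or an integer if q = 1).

B = (-31/25, 158/25)

1. B_x = -31/25  [C, A, B are collinear ∩ DB ⟂ CA]
2. B_y = 158/25  [C, A, B are collinear ∩ DB ⟂ CA]
   → B = (-31/25, 158/25)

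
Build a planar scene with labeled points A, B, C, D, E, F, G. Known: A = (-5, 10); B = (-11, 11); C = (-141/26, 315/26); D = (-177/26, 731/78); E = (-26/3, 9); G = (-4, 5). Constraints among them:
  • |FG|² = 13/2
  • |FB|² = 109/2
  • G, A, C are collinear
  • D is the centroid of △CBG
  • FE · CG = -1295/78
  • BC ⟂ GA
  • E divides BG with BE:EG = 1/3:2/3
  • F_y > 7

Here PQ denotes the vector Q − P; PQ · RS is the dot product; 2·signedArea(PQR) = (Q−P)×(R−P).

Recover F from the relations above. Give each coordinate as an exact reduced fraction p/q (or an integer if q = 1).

1. F_x = -9/2  [line -37/26·x + 185/26·y + -777/13 = 0 ∩ |FG|² = 13/2]
2. F_y = 15/2  [line -37/26·x + 185/26·y + -777/13 = 0 ∩ |FG|² = 13/2]
   → F = (-9/2, 15/2)

F = (-9/2, 15/2)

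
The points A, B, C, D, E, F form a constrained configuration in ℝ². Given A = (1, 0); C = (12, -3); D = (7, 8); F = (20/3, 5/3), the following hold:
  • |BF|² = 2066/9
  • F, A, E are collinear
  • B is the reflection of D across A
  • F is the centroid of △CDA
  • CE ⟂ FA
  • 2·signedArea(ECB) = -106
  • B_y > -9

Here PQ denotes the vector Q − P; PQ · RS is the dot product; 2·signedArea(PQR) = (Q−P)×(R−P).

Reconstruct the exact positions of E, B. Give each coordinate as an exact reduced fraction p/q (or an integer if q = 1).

1. E_x = 1619/157  [F, A, E are collinear ∩ CE ⟂ FA]
2. E_y = 430/157  [F, A, E are collinear ∩ CE ⟂ FA]
   → E = (1619/157, 430/157)
3. B_x = -5  [B is the reflection of D across A]
4. B_y = -8  [B is the reflection of D across A]
   → B = (-5, -8)

B = (-5, -8)
E = (1619/157, 430/157)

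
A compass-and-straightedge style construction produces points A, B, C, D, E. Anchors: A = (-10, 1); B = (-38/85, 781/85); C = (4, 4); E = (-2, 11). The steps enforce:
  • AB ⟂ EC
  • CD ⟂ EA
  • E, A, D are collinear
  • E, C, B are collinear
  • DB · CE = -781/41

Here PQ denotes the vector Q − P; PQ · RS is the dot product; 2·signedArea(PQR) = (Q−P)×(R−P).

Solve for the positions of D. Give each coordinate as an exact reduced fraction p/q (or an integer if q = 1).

1. D_x = -126/41  [E, A, D are collinear ∩ CD ⟂ EA]
2. D_y = 396/41  [E, A, D are collinear ∩ CD ⟂ EA]
   → D = (-126/41, 396/41)

D = (-126/41, 396/41)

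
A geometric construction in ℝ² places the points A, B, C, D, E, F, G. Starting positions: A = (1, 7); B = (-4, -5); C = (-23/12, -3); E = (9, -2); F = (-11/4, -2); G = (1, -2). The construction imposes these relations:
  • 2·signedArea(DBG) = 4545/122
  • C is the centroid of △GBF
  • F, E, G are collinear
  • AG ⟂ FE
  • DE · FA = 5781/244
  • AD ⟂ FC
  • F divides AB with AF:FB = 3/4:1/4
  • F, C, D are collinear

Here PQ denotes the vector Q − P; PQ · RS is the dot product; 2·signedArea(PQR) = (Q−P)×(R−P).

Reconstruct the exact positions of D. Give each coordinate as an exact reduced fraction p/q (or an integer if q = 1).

1. D_x = -344/61  [F, C, D are collinear ∩ AD ⟂ FC]
2. D_y = 179/122  [F, C, D are collinear ∩ AD ⟂ FC]
   → D = (-344/61, 179/122)

D = (-344/61, 179/122)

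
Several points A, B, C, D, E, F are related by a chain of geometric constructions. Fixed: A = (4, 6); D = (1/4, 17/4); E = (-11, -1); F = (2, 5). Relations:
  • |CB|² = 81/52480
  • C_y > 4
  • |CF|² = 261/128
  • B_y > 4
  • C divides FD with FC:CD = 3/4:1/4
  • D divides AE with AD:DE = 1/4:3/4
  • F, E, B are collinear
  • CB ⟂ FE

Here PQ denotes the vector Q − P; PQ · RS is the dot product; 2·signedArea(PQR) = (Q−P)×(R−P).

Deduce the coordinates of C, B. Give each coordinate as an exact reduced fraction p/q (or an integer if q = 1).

1. C_x = 11/16  [C divides FD with FC:CD = 3/4:1/4]
2. C_y = 71/16  [C divides FD with FC:CD = 3/4:1/4]
   → C = (11/16, 71/16)
3. B_x = 2309/3280  [F, E, B are collinear ∩ CB ⟂ FE]
4. B_y = 7219/1640  [F, E, B are collinear ∩ CB ⟂ FE]
   → B = (2309/3280, 7219/1640)

B = (2309/3280, 7219/1640)
C = (11/16, 71/16)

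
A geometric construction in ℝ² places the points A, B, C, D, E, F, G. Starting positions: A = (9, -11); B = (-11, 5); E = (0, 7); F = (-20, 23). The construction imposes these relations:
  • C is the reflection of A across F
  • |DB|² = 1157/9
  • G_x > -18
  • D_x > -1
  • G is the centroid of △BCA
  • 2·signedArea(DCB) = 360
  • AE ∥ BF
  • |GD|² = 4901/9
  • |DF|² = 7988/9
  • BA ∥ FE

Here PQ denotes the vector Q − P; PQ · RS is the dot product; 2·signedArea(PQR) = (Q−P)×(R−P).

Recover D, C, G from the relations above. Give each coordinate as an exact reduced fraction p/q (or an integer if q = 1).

C = (-49, 57)
D = (-2/3, 1/3)
G = (-17, 17)

1. C_x = -49  [C is the reflection of A across F]
2. C_y = 57  [C is the reflection of A across F]
   → C = (-49, 57)
3. G_x = -17  [G is the centroid of △BCA]
4. G_y = 17  [G is the centroid of △BCA]
   → G = (-17, 17)
5. D_x = -2/3  [line 52·x + 38·y + 22 = 0 ∩ |DB|² = 1157/9]
6. D_y = 1/3  [line 52·x + 38·y + 22 = 0 ∩ |DB|² = 1157/9]
   → D = (-2/3, 1/3)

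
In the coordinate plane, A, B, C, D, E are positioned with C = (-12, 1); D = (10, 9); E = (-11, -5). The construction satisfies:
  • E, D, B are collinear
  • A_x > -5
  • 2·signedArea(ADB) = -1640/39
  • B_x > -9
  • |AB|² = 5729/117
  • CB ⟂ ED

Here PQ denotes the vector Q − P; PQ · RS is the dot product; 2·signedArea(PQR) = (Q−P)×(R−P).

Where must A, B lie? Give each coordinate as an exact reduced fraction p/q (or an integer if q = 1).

1. B_x = -116/13  [E, D, B are collinear ∩ CB ⟂ ED]
2. B_y = -47/13  [E, D, B are collinear ∩ CB ⟂ ED]
   → B = (-116/13, -47/13)
3. A_x = -13/3  [line 164/13·x + -246/13·y + 3362/39 = 0 ∩ |AB|² = 5729/117]
4. A_y = 5/3  [line 164/13·x + -246/13·y + 3362/39 = 0 ∩ |AB|² = 5729/117]
   → A = (-13/3, 5/3)

A = (-13/3, 5/3)
B = (-116/13, -47/13)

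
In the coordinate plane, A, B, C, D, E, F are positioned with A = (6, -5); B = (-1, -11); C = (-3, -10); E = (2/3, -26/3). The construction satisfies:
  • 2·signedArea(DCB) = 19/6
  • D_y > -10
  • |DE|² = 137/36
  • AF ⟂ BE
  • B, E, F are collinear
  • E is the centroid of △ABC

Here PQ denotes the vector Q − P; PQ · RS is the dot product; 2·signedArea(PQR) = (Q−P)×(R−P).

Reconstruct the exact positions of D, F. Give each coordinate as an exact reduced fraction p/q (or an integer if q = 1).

D = (-7/6, -28/3)
F = (311/74, -275/74)

1. D_x = -7/6  [line 1·x + 2·y + 119/6 = 0 ∩ |DE|² = 137/36]
2. D_y = -28/3  [line 1·x + 2·y + 119/6 = 0 ∩ |DE|² = 137/36]
   → D = (-7/6, -28/3)
3. F_x = 311/74  [B, E, F are collinear ∩ AF ⟂ BE]
4. F_y = -275/74  [B, E, F are collinear ∩ AF ⟂ BE]
   → F = (311/74, -275/74)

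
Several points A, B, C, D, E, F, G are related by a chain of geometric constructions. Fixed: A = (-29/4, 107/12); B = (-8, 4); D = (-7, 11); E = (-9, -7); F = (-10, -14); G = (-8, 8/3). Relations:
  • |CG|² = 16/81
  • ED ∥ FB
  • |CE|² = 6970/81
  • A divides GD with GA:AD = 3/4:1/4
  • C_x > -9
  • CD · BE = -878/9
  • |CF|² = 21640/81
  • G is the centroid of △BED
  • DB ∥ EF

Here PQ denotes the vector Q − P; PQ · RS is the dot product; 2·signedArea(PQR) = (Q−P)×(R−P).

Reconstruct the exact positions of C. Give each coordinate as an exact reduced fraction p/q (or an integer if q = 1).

1. C_x = -8  [line 1·x + 11·y + -148/9 = 0 ∩ |CF|² = 21640/81]
2. C_y = 20/9  [line 1·x + 11·y + -148/9 = 0 ∩ |CF|² = 21640/81]
   → C = (-8, 20/9)

C = (-8, 20/9)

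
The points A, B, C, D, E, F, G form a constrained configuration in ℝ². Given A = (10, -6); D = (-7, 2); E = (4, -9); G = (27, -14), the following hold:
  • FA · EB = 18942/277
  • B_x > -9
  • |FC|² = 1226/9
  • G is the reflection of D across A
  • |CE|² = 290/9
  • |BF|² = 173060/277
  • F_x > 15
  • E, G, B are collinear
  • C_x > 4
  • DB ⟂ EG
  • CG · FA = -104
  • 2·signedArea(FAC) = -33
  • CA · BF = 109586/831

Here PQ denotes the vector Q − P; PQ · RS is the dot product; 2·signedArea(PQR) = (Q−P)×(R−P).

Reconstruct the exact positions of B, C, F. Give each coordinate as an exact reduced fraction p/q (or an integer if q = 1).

1. B_x = -2434/277  [E, G, B are collinear ∩ DB ⟂ EG]
2. B_y = -1723/277  [E, G, B are collinear ∩ DB ⟂ EG]
   → B = (-2434/277, -1723/277)
3. F_x = 16  [line 3542/277·x + -770/277·y + -58982/277 = 0 ∩ |BF|² = 173060/277]
4. F_y = -3  [line 3542/277·x + -770/277·y + -58982/277 = 0 ∩ |BF|² = 173060/277]
   → F = (16, -3)
5. C_x = 13/3  [CG · FA = -104 ∩ CA · BF = 109586/831]
6. C_y = -10/3  [CG · FA = -104 ∩ CA · BF = 109586/831]
   → C = (13/3, -10/3)

B = (-2434/277, -1723/277)
C = (13/3, -10/3)
F = (16, -3)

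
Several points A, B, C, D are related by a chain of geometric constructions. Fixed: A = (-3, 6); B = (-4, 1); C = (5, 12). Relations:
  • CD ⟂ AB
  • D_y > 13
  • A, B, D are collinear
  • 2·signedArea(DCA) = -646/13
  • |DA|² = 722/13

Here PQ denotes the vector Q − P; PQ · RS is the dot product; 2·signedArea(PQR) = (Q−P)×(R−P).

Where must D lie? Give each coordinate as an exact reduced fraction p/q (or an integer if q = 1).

D = (-20/13, 173/13)

1. D_x = -20/13  [A, B, D are collinear ∩ CD ⟂ AB]
2. D_y = 173/13  [A, B, D are collinear ∩ CD ⟂ AB]
   → D = (-20/13, 173/13)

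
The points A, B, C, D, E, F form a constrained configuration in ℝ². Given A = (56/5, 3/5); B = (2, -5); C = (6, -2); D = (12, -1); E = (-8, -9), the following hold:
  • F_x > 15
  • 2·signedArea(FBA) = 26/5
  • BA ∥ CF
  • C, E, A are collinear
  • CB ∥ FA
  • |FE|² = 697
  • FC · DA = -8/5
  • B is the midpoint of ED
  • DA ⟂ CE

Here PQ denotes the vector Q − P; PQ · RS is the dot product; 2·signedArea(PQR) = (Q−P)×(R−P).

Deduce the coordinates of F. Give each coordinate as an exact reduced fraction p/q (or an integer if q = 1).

1. F_x = 76/5  [CB ∥ FA ∩ BA ∥ CF]
2. F_y = 18/5  [CB ∥ FA ∩ BA ∥ CF]
   → F = (76/5, 18/5)

F = (76/5, 18/5)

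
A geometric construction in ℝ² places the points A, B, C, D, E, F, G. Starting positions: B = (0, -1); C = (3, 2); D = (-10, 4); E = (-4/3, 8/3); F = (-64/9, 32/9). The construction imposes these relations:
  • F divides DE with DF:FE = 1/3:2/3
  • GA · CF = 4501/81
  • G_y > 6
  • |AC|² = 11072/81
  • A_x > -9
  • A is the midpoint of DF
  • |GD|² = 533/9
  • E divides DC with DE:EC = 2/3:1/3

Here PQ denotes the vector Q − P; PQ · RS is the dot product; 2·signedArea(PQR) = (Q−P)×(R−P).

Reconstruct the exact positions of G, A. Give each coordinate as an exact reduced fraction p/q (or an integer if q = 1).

A = (-77/9, 34/9)
G = (-8/3, 19/3)

1. A_x = -77/9  [A is the midpoint of DF]
2. A_y = 34/9  [A is the midpoint of DF]
   → A = (-77/9, 34/9)
3. G_x = -8/3  [line 91/9·x + -14/9·y + 994/27 = 0 ∩ |GD|² = 533/9]
4. G_y = 19/3  [line 91/9·x + -14/9·y + 994/27 = 0 ∩ |GD|² = 533/9]
   → G = (-8/3, 19/3)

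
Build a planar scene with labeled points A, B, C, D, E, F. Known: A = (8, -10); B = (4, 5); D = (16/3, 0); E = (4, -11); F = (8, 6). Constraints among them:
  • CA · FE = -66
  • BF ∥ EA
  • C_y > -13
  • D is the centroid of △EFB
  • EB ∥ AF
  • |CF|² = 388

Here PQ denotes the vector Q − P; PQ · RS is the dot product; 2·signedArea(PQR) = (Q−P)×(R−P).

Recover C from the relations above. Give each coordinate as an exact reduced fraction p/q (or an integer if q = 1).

C = (0, -12)

1. C_x = 0  [line 4·x + 17·y + 204 = 0 ∩ |CF|² = 388]
2. C_y = -12  [line 4·x + 17·y + 204 = 0 ∩ |CF|² = 388]
   → C = (0, -12)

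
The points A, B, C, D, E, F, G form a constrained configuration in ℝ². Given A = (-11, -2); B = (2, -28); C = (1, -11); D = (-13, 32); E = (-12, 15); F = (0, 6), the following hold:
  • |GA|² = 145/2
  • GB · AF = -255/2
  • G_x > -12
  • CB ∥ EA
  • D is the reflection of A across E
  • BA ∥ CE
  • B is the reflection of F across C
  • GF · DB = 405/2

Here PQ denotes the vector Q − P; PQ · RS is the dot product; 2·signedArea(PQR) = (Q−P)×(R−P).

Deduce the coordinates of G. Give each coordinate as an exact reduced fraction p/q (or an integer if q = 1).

G = (-23/2, 13/2)

1. G_x = -23/2  [GF · DB = 405/2 ∩ GB · AF = -255/2]
2. G_y = 13/2  [GF · DB = 405/2 ∩ GB · AF = -255/2]
   → G = (-23/2, 13/2)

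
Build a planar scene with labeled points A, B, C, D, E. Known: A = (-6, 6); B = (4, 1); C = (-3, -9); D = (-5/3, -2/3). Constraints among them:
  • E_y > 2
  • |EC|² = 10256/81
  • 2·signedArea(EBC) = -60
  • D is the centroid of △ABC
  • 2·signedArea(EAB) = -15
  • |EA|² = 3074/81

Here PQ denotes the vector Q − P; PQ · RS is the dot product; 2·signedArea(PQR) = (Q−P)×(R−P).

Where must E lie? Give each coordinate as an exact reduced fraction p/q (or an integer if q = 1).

E = (-11/9, 19/9)

1. E_x = -11/9  [2·signedArea(EAB) = -15 ∩ 2·signedArea(EBC) = -60]
2. E_y = 19/9  [2·signedArea(EAB) = -15 ∩ 2·signedArea(EBC) = -60]
   → E = (-11/9, 19/9)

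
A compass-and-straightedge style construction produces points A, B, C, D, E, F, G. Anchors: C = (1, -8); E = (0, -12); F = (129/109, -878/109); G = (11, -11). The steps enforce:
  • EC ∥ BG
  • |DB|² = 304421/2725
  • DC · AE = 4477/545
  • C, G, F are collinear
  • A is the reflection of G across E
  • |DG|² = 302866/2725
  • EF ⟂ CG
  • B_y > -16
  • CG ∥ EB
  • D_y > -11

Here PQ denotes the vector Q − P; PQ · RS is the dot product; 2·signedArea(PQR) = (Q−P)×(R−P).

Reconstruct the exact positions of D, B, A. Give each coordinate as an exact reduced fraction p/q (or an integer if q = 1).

1. B_x = 10  [EC ∥ BG ∩ CG ∥ EB]
2. B_y = -15  [EC ∥ BG ∩ CG ∥ EB]
   → B = (10, -15)
3. A_x = -11  [A is the reflection of G across E]
4. A_y = -13  [A is the reflection of G across E]
   → A = (-11, -13)
5. D_x = 258/545  [line -11·x + -1·y + -2842/545 = 0 ∩ |DG|² = 302866/2725]
6. D_y = -1136/109  [line -11·x + -1·y + -2842/545 = 0 ∩ |DG|² = 302866/2725]
   → D = (258/545, -1136/109)

A = (-11, -13)
B = (10, -15)
D = (258/545, -1136/109)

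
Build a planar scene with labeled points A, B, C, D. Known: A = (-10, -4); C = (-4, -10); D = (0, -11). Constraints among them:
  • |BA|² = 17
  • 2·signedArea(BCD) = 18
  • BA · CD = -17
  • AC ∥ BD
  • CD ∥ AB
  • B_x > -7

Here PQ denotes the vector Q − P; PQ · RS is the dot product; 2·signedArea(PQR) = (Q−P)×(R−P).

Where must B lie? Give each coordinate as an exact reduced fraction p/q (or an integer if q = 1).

1. B_x = -6  [AC ∥ BD ∩ CD ∥ AB]
2. B_y = -5  [AC ∥ BD ∩ CD ∥ AB]
   → B = (-6, -5)

B = (-6, -5)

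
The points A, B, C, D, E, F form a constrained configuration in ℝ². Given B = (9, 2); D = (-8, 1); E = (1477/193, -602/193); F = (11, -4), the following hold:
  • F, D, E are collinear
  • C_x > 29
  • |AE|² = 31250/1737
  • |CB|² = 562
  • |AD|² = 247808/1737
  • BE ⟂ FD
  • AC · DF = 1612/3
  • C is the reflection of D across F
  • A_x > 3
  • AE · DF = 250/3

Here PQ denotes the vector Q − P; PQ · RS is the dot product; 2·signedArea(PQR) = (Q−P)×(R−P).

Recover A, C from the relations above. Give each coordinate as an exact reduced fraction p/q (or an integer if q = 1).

1. A_x = 2056/579  [line -19·x + 5·y + 233/3 = 0 ∩ |AE|² = 31250/1737]
2. A_y = -1181/579  [line -19·x + 5·y + 233/3 = 0 ∩ |AE|² = 31250/1737]
   → A = (2056/579, -1181/579)
3. C_x = 30  [C is the reflection of D across F]
4. C_y = -9  [C is the reflection of D across F]
   → C = (30, -9)

A = (2056/579, -1181/579)
C = (30, -9)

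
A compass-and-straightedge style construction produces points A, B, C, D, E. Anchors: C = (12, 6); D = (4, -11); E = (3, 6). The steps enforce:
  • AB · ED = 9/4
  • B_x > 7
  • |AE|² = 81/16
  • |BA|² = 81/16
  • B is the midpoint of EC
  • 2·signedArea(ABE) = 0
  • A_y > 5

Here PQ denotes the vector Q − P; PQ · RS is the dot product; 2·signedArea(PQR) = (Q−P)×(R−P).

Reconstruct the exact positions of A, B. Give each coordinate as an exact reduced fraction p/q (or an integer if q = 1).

1. B_x = 15/2  [B is the midpoint of EC]
2. B_y = 6  [B is the midpoint of EC]
   → B = (15/2, 6)
3. A_x = 21/4  [2·signedArea(ABE) = 0 ∩ AB · ED = 9/4]
4. A_y = 6  [2·signedArea(ABE) = 0 ∩ AB · ED = 9/4]
   → A = (21/4, 6)

A = (21/4, 6)
B = (15/2, 6)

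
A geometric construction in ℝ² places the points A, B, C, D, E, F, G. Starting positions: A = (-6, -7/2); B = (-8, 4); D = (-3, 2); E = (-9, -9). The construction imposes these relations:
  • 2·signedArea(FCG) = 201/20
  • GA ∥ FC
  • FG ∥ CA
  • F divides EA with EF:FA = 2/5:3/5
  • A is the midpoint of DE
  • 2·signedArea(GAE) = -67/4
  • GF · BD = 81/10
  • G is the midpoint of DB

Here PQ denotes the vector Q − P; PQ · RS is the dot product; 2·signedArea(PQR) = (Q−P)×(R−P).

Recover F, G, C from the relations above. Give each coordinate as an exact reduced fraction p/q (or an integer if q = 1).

C = (-83/10, -133/10)
F = (-39/5, -34/5)
G = (-11/2, 3)

1. F_x = -39/5  [F divides EA with EF:FA = 2/5:3/5]
2. F_y = -34/5  [F divides EA with EF:FA = 2/5:3/5]
   → F = (-39/5, -34/5)
3. G_x = -11/2  [G is the midpoint of DB]
4. G_y = 3  [G is the midpoint of DB]
   → G = (-11/2, 3)
5. C_x = -83/10  [FG ∥ CA ∩ GA ∥ FC]
6. C_y = -133/10  [FG ∥ CA ∩ GA ∥ FC]
   → C = (-83/10, -133/10)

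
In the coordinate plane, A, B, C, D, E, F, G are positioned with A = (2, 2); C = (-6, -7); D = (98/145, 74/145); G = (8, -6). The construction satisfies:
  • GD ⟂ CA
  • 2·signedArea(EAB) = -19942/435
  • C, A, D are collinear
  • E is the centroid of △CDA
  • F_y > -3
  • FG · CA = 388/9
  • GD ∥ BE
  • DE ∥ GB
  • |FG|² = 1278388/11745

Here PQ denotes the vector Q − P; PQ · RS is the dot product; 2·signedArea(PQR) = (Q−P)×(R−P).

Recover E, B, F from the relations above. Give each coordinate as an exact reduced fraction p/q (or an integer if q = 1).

B = (2704/435, -1161/145)
E = (-482/435, -217/145)
F = (-2222/1305, -314/145)

1. E_x = -482/435  [E is the centroid of △CDA]
2. E_y = -217/145  [E is the centroid of △CDA]
   → E = (-482/435, -217/145)
3. B_x = 2704/435  [GD ∥ BE ∩ DE ∥ GB]
4. B_y = -1161/145  [GD ∥ BE ∩ DE ∥ GB]
   → B = (2704/435, -1161/145)
5. F_x = -2222/1305  [line -8·x + -9·y + -298/9 = 0 ∩ |FG|² = 1278388/11745]
6. F_y = -314/145  [line -8·x + -9·y + -298/9 = 0 ∩ |FG|² = 1278388/11745]
   → F = (-2222/1305, -314/145)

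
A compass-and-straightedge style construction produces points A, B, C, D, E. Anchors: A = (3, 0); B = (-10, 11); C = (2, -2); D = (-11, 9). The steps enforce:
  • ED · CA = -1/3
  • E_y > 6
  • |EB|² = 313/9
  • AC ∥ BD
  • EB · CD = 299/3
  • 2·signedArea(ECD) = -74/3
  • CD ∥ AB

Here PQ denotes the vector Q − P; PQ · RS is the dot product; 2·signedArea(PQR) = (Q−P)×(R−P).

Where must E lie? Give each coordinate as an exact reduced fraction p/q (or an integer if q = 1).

E = (-6, 20/3)

1. E_x = -6  [2·signedArea(ECD) = -74/3 ∩ ED · CA = -1/3]
2. E_y = 20/3  [2·signedArea(ECD) = -74/3 ∩ ED · CA = -1/3]
   → E = (-6, 20/3)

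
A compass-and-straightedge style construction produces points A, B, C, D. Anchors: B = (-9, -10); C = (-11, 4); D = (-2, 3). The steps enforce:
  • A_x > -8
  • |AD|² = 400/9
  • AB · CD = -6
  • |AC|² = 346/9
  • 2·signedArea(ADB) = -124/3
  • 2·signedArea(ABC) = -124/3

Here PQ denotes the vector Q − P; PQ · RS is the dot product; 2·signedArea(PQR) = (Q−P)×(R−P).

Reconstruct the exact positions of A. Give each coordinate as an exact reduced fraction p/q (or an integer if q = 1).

1. A_x = -22/3  [AB · CD = -6 ∩ 2·signedArea(ADB) = -124/3]
2. A_y = -1  [AB · CD = -6 ∩ 2·signedArea(ADB) = -124/3]
   → A = (-22/3, -1)

A = (-22/3, -1)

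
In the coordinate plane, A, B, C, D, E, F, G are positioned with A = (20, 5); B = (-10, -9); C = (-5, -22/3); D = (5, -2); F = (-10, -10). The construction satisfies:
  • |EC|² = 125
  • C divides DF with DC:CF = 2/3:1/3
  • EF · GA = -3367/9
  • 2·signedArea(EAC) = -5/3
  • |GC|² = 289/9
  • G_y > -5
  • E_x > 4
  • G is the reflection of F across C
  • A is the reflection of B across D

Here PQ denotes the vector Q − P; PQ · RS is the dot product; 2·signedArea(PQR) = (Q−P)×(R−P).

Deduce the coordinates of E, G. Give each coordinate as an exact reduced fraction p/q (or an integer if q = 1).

E = (5, -7/3)
G = (0, -14/3)

1. E_x = 5  [line 37/3·x + -25·y + -120 = 0 ∩ |EC|² = 125]
2. E_y = -7/3  [line 37/3·x + -25·y + -120 = 0 ∩ |EC|² = 125]
   → E = (5, -7/3)
3. G_x = 0  [G is the reflection of F across C]
4. G_y = -14/3  [G is the reflection of F across C]
   → G = (0, -14/3)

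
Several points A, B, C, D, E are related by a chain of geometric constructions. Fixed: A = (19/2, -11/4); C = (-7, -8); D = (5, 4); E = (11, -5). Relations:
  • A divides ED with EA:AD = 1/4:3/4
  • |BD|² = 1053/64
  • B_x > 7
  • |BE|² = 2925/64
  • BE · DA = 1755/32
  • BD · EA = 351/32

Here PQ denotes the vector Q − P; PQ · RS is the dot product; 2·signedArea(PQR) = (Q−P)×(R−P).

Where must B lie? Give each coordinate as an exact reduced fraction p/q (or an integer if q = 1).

B = (29/4, 5/8)

1. B_x = 29/4  [line 3/2·x + -9/4·y + -303/32 = 0 ∩ |BE|² = 2925/64]
2. B_y = 5/8  [line 3/2·x + -9/4·y + -303/32 = 0 ∩ |BE|² = 2925/64]
   → B = (29/4, 5/8)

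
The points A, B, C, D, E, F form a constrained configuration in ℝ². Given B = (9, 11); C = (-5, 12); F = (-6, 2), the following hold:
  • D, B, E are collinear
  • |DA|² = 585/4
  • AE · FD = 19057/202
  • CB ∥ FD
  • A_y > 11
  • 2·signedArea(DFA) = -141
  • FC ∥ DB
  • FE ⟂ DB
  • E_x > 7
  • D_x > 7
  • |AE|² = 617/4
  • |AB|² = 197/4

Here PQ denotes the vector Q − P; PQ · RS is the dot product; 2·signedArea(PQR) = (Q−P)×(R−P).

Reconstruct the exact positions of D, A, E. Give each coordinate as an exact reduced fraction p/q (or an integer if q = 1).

A = (2, 23/2)
D = (8, 1)
E = (804/101, 61/101)

1. D_x = 8  [FC ∥ DB ∩ CB ∥ FD]
2. D_y = 1  [FC ∥ DB ∩ CB ∥ FD]
   → D = (8, 1)
3. A_x = 2  [line -1·x + -14·y + 163 = 0 ∩ |AB|² = 197/4]
4. A_y = 23/2  [line -1·x + -14·y + 163 = 0 ∩ |AB|² = 197/4]
   → A = (2, 23/2)
5. E_x = 804/101  [AE · FD = 19057/202 ∩ D, B, E are collinear]
6. E_y = 61/101  [AE · FD = 19057/202 ∩ D, B, E are collinear]
   → E = (804/101, 61/101)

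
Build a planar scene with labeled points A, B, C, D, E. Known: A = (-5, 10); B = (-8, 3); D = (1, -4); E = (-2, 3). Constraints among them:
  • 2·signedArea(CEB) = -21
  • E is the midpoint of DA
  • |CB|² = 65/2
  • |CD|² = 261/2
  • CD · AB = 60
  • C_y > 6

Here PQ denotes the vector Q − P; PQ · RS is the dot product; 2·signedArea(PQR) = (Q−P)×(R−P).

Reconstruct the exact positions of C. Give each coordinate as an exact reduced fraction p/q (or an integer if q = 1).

1. C_x = -7/2  [2·signedArea(CEB) = -21 ∩ CD · AB = 60]
2. C_y = 13/2  [2·signedArea(CEB) = -21 ∩ CD · AB = 60]
   → C = (-7/2, 13/2)

C = (-7/2, 13/2)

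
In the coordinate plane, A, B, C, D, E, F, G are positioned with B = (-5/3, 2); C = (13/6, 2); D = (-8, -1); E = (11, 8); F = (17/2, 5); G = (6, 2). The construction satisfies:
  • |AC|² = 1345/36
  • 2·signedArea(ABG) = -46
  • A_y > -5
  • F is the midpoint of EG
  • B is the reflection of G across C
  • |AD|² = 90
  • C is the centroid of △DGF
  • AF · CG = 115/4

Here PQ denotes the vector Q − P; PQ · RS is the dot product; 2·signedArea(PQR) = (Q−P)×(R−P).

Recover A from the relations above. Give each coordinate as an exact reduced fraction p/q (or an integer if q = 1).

A = (1, -4)

1. A_x = 1  [2·signedArea(ABG) = -46 ∩ AF · CG = 115/4]
2. A_y = -4  [2·signedArea(ABG) = -46 ∩ AF · CG = 115/4]
   → A = (1, -4)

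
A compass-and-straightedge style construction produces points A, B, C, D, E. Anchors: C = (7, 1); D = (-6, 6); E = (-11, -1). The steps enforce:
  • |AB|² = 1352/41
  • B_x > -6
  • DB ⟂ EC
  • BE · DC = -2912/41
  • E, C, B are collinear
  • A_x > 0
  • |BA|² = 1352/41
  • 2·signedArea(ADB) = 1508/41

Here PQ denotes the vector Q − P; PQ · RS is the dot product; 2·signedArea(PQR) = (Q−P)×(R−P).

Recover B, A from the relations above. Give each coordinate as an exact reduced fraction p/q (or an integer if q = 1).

1. B_x = -217/41  [E, C, B are collinear ∩ DB ⟂ EC]
2. B_y = -15/41  [E, C, B are collinear ∩ DB ⟂ EC]
   → B = (-217/41, -15/41)
3. A_x = 17/41  [line 261/41·x + 29/41·y + -116/41 = 0 ∩ |AB|² = 1352/41]
4. A_y = 11/41  [line 261/41·x + 29/41·y + -116/41 = 0 ∩ |AB|² = 1352/41]
   → A = (17/41, 11/41)

A = (17/41, 11/41)
B = (-217/41, -15/41)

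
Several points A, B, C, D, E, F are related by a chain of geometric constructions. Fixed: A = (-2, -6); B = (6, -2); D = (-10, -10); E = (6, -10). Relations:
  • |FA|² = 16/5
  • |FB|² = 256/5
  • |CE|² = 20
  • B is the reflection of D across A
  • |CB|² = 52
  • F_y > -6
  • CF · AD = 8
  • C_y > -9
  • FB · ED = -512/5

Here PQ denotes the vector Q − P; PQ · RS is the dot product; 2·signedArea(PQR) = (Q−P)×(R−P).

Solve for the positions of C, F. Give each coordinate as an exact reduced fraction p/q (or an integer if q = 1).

C = (2, -8)
F = (-2/5, -26/5)

1. F_x = -2/5  [FB · ED = -512/5]
2. F_y = -26/5  [|FA|² = 16/5]
   → F = (-2/5, -26/5)
3. C_x = 2  [line 8·x + 4·y + 16 = 0 ∩ |CE|² = 20]
4. C_y = -8  [line 8·x + 4·y + 16 = 0 ∩ |CE|² = 20]
   → C = (2, -8)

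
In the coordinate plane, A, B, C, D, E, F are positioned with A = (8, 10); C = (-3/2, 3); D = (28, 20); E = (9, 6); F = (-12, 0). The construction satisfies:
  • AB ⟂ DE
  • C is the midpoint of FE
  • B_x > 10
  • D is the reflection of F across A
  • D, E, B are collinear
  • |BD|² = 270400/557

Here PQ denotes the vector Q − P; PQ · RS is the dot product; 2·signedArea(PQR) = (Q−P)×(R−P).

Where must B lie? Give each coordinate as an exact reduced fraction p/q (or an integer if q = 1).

1. B_x = 5716/557  [D, E, B are collinear ∩ AB ⟂ DE]
2. B_y = 3860/557  [D, E, B are collinear ∩ AB ⟂ DE]
   → B = (5716/557, 3860/557)

B = (5716/557, 3860/557)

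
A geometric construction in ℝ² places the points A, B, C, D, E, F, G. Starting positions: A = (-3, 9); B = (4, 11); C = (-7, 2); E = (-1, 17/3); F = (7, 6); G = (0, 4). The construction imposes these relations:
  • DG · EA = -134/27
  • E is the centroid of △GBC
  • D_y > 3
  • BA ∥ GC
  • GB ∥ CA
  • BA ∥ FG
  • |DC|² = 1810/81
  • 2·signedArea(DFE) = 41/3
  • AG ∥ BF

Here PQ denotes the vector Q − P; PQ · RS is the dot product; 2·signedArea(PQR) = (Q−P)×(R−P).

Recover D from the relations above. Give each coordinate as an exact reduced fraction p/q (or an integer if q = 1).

1. D_x = -8/3  [DG · EA = -134/27 ∩ 2·signedArea(DFE) = 41/3]
2. D_y = 35/9  [DG · EA = -134/27 ∩ 2·signedArea(DFE) = 41/3]
   → D = (-8/3, 35/9)

D = (-8/3, 35/9)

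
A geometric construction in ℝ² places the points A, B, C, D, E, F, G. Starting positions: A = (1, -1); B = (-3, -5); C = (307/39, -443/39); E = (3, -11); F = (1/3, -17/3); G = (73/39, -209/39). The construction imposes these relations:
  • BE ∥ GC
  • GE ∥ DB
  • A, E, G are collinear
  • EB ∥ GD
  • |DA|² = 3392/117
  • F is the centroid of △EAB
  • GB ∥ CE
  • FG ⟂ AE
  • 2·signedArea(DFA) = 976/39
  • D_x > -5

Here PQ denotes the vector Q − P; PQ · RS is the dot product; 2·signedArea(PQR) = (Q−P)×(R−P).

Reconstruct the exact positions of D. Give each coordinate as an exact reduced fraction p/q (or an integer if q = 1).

D = (-161/39, 25/39)

1. D_x = -161/39  [GE ∥ DB ∩ EB ∥ GD]
2. D_y = 25/39  [GE ∥ DB ∩ EB ∥ GD]
   → D = (-161/39, 25/39)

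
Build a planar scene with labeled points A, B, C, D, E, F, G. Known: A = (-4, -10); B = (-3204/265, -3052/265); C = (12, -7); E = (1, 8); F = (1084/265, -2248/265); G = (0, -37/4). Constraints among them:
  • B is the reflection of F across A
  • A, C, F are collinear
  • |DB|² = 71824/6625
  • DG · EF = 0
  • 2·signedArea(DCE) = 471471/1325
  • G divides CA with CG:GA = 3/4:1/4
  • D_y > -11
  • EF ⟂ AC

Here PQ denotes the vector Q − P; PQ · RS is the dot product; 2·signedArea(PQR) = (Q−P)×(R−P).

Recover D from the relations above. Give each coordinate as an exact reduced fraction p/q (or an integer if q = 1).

1. D_x = -11732/1325  [DG · EF = 0 ∩ 2·signedArea(DCE) = 471471/1325]
2. D_y = -14456/1325  [DG · EF = 0 ∩ 2·signedArea(DCE) = 471471/1325]
   → D = (-11732/1325, -14456/1325)

D = (-11732/1325, -14456/1325)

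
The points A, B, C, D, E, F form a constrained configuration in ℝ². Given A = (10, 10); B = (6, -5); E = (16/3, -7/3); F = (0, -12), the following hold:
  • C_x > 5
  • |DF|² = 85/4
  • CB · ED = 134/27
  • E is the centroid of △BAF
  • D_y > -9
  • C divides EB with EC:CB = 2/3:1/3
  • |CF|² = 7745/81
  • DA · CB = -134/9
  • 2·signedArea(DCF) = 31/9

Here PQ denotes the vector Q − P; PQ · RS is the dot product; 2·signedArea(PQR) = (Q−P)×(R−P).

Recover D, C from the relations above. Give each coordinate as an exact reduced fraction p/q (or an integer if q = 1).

C = (52/9, -37/9)
D = (3, -17/2)

1. C_x = 52/9  [C divides EB with EC:CB = 2/3:1/3]
2. C_y = -37/9  [C divides EB with EC:CB = 2/3:1/3]
   → C = (52/9, -37/9)
3. D_x = 3  [2·signedArea(DCF) = 31/9 ∩ CB · ED = 134/27]
4. D_y = -17/2  [2·signedArea(DCF) = 31/9 ∩ CB · ED = 134/27]
   → D = (3, -17/2)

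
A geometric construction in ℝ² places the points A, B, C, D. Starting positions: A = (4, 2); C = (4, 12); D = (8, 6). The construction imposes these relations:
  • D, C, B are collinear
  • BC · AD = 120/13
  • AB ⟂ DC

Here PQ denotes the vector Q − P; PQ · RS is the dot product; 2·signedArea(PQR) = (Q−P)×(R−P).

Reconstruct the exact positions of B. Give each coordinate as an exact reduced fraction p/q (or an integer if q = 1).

1. B_x = 112/13  [D, C, B are collinear ∩ AB ⟂ DC]
2. B_y = 66/13  [D, C, B are collinear ∩ AB ⟂ DC]
   → B = (112/13, 66/13)

B = (112/13, 66/13)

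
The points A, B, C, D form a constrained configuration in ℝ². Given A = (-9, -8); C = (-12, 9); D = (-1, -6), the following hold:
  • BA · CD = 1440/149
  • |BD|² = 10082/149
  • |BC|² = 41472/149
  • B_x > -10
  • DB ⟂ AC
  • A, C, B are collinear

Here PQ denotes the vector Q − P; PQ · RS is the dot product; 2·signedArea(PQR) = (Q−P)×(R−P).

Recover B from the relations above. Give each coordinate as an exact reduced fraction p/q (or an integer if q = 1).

1. B_x = -1356/149  [A, C, B are collinear ∩ DB ⟂ AC]
2. B_y = -1107/149  [A, C, B are collinear ∩ DB ⟂ AC]
   → B = (-1356/149, -1107/149)

B = (-1356/149, -1107/149)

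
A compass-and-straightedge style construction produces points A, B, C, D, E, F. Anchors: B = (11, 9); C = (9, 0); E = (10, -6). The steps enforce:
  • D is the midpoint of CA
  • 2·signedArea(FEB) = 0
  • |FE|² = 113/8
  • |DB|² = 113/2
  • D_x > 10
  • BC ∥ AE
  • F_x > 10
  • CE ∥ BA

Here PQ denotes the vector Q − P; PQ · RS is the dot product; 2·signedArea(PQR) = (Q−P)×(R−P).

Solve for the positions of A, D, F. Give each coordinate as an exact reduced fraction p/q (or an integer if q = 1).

A = (12, 3)
D = (21/2, 3/2)
F = (41/4, -9/4)

1. A_x = 12  [BC ∥ AE ∩ CE ∥ BA]
2. A_y = 3  [BC ∥ AE ∩ CE ∥ BA]
   → A = (12, 3)
3. D_x = 21/2  [D is the midpoint of CA]
4. D_y = 3/2  [D is the midpoint of CA]
   → D = (21/2, 3/2)
5. F_x = 41/4  [line -15·x + 1·y + 156 = 0 ∩ |FE|² = 113/8]
6. F_y = -9/4  [line -15·x + 1·y + 156 = 0 ∩ |FE|² = 113/8]
   → F = (41/4, -9/4)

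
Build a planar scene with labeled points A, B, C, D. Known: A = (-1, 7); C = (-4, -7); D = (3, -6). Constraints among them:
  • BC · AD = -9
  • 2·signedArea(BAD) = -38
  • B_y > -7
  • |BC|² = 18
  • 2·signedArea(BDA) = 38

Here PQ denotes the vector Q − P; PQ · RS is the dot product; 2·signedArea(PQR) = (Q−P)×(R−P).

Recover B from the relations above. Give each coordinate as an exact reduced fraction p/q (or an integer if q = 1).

B = (1/5, -32/5)

1. B_x = 1/5  [2·signedArea(BDA) = 38 ∩ BC · AD = -9]
2. B_y = -32/5  [2·signedArea(BDA) = 38 ∩ BC · AD = -9]
   → B = (1/5, -32/5)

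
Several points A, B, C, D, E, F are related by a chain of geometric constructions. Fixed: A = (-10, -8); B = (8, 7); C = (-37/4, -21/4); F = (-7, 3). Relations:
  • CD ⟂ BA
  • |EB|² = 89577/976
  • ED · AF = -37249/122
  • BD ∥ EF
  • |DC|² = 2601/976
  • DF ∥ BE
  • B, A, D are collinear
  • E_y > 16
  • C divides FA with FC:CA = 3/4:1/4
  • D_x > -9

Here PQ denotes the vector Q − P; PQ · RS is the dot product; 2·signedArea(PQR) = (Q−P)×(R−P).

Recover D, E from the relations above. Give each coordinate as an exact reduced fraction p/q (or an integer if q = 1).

D = (-1001/122, -1587/244)
E = (1123/122, 4027/244)

1. D_x = -1001/122  [B, A, D are collinear ∩ CD ⟂ BA]
2. D_y = -1587/244  [B, A, D are collinear ∩ CD ⟂ BA]
   → D = (-1001/122, -1587/244)
3. E_x = 1123/122  [BD ∥ EF ∩ DF ∥ BE]
4. E_y = 4027/244  [BD ∥ EF ∩ DF ∥ BE]
   → E = (1123/122, 4027/244)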